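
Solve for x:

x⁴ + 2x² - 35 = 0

Let u = x². The equation becomes u² + 2u - 35 = 0.
Factor: (u - 5)(u + 7) = 0, so u = 5 or u = -7.
x² = 5 gives x = ±√(5) ≈ ±2.2361.
x² = -7 < 0 has no real solution.

x = -2.2361 or x = 2.2361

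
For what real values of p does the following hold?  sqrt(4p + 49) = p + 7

p = 0

Square both sides: 4p + 49 = (p + 7)^2.
Expand and rearrange: p^2 + 10p = 0.
Solving gives p = 0 or p = -10.
Check each candidate in the original equation:
  p = 0: sqrt(49) = 7, while p + 7 = 7 — valid.
  p = -10: sqrt(9) = 3, while p + 7 = -3 — extraneous.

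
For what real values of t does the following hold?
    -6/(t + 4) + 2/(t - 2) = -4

Multiply both sides by (t + 4)(t - 2):
-6(t - 2) + 2(t + 4) = -4(t + 4)(t - 2).
Expand and collect terms: -4t² - 4t + 12 = 0.
By the quadratic formula, t = (4 ± √208) / -8, so t ≈ -2.3028 or t ≈ 1.3028.
Neither value makes a denominator zero (t ≠ -4, t ≠ 2), so both are valid.

t = -2.3028 or t = 1.3028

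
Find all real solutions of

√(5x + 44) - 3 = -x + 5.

Isolate the radical: √(5x + 44) = -x + 8.
Square both sides: 5x + 44 = (-x + 8)².
Expand and rearrange: x² - 21x + 20 = 0.
Solving gives x = 20 or x = 1.
Check each candidate in the original equation:
  x = 20: √(144) = 12, while -x + 8 = -12 — extraneous.
  x = 1: √(49) = 7, while -x + 8 = 7 — valid.

x = 1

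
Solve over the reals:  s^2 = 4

s = -2 or s = 2

Bring every term to one side: s^2 - 4 = 0.
Factor: (s - 2)(s + 2) = 0.
So s = 2 or s = -2.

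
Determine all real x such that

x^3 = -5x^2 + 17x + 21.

x = -7 or x = -1 or x = 3

Rearrange: x^3 + 5x^2 - 17x - 21 = 0.
Possible rational roots are divisors of -21. Testing x = 3 gives 0, so (x - 3) is a factor.
Divide: x^3 + 5x^2 - 17x - 21 = (x - 3)(x^2 + 8x + 7).
Factor the quadratic: x = -1 or x = -7.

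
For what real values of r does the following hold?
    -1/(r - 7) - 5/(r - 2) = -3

r = 3.5209 or r = 7.4791

Multiply both sides by (r - 7)(r - 2):
-(r - 2) - 5(r - 7) = -3(r - 7)(r - 2).
Expand and collect terms: -3r² + 33r - 79 = 0.
By the quadratic formula, r = (-33 ± √141) / -6, so r ≈ 3.5209 or r ≈ 7.4791.
Neither value makes a denominator zero (r ≠ 7, r ≠ 2), so both are valid.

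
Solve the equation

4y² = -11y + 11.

y = -3.5292 or y = 0.7792

Rearrange to standard form: 4y² + 11y - 11 = 0.
Discriminant: (11)² − 4·4·(-11) = 297.
Quadratic formula: y = (-11 ± √297) / 8.
So y = -11/8 + 3·√(33)/8 ≈ 0.7792 or y = -3·√(33)/8 - 11/8 ≈ -3.5292.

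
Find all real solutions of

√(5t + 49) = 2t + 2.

t = 3

Square both sides: 5t + 49 = (2t + 2)².
Expand and rearrange: 4t² + 3t - 45 = 0.
Solving gives t = 3 or t = -3.75.
Check each candidate in the original equation:
  t = 3: √(64) = 8, while 2t + 2 = 8 — valid.
  t = -3.75: √(30.25) = 5.5, while 2t + 2 = -5.5 — extraneous.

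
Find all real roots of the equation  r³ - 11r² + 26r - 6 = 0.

Possible rational roots are divisors of -6. Testing r = 3 gives 0, so (r - 3) is a factor.
Divide: r³ - 11r² + 26r - 6 = (r - 3)(r² - 8r + 2).
Apply the quadratic formula to r² - 8r + 2 = 0: r = (8 ± √56)/2, i.e. r ≈ 7.7417 or r ≈ 0.2583.

r = 0.2583 or r = 3 or r = 7.7417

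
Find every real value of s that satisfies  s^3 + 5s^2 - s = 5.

Rearrange: s^3 + 5s^2 - s - 5 = 0.
Possible rational roots are divisors of -5. Testing s = 1 gives 0, so (s - 1) is a factor.
Divide: s^3 + 5s^2 - s - 5 = (s - 1)(s^2 + 6s + 5).
Factor the quadratic: s = -1 or s = -5.

s = -5 or s = -1 or s = 1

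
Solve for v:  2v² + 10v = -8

Bring every term to one side: 2v² + 10v + 8 = 0.
Factor: 2(v + 1)(v + 4) = 0.
So v = -1 or v = -4.

v = -4 or v = -1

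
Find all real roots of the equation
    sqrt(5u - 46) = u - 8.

u = 10 or u = 11

Square both sides: 5u - 46 = (u - 8)^2.
Expand and rearrange: u^2 - 21u + 110 = 0.
Solving gives u = 11 or u = 10.
Check each candidate in the original equation:
  u = 11: sqrt(9) = 3, while u - 8 = 3 — valid.
  u = 10: sqrt(4) = 2, while u - 8 = 2 — valid.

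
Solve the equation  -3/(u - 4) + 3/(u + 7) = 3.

Multiply both sides by (u - 4)(u + 7):
-3(u + 7) + 3(u - 4) = 3(u - 4)(u + 7).
Expand and collect terms: 3u² + 9u - 51 = 0.
By the quadratic formula, u = (-9 ± √693) / 6, so u ≈ 2.8875 or u ≈ -5.8875.
Neither value makes a denominator zero (u ≠ 4, u ≠ -7), so both are valid.

u = -5.8875 or u = 2.8875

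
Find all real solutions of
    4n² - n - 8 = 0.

Discriminant: (-1)² − 4·4·(-8) = 129.
Quadratic formula: n = (1 ± √129) / 8.
So n = 1/8 + √(129)/8 ≈ 1.5447 or n = 1/8 - √(129)/8 ≈ -1.2947.

n = -1.2947 or n = 1.5447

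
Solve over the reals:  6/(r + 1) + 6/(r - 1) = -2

Multiply both sides by (r + 1)(r - 1):
6(r - 1) + 6(r + 1) = -2(r + 1)(r - 1).
Expand and collect terms: -2r² - 12r + 2 = 0.
By the quadratic formula, r = (12 ± √160) / -4, so r ≈ -6.1623 or r ≈ 0.1623.
Neither value makes a denominator zero (r ≠ -1, r ≠ 1), so both are valid.

r = -6.1623 or r = 0.1623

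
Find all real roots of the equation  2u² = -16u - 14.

u = -7 or u = -1

Bring every term to one side: 2u² + 16u + 14 = 0.
Factor: 2(u + 7)(u + 1) = 0.
So u = -7 or u = -1.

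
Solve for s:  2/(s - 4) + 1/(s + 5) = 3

s = -4.6904 or s = 4.6904

Multiply both sides by (s - 4)(s + 5):
2(s + 5) + (s - 4) = 3(s - 4)(s + 5).
Expand and collect terms: 3s^2 - 66 = 0.
By the quadratic formula, s = (0 +/- sqrt(792)) / 6, so s ~= 4.6904 or s ~= -4.6904.
Neither value makes a denominator zero (s != 4, s != -5), so both are valid.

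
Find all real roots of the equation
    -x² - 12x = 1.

Rearrange to standard form: -x² - 12x - 1 = 0.
Discriminant: (-12)² − 4·(-1)·(-1) = 140.
Quadratic formula: x = (12 ± √140) / (-2).
So x = -6 - √(35) ≈ -11.9161 or x = -6 + √(35) ≈ -0.0839.

x = -11.9161 or x = -0.0839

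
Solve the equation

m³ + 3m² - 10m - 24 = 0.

m = -4 or m = -2 or m = 3

Possible rational roots are divisors of -24. Testing m = -4 gives 0, so (m + 4) is a factor.
Divide: m³ + 3m² - 10m - 24 = (m + 4)(m² - m - 6).
Factor the quadratic: m = 3 or m = -2.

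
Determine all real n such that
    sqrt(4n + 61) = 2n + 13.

n = -3

Square both sides: 4n + 61 = (2n + 13)^2.
Expand and rearrange: 4n^2 + 48n + 108 = 0.
Solving gives n = -3 or n = -9.
Check each candidate in the original equation:
  n = -3: sqrt(49) = 7, while 2n + 13 = 7 — valid.
  n = -9: sqrt(25) = 5, while 2n + 13 = -5 — extraneous.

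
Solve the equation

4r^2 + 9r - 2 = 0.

r = -2.4538 or r = 0.2038

Discriminant: (9)^2 - 4*4*(-2) = 113.
Quadratic formula: r = (-9 +/- sqrt(113)) / 8.
So r = -9/8 + sqrt(113)/8 ~= 0.2038 or r = -sqrt(113)/8 - 9/8 ~= -2.4538.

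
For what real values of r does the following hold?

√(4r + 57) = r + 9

Square both sides: 4r + 57 = (r + 9)².
Expand and rearrange: r² + 14r + 24 = 0.
Solving gives r = -2 or r = -12.
Check each candidate in the original equation:
  r = -2: √(49) = 7, while r + 9 = 7 — valid.
  r = -12: √(9) = 3, while r + 9 = -3 — extraneous.

r = -2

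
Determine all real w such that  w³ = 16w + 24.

Rearrange: w³ - 16w - 24 = 0.
Possible rational roots are divisors of -24. Testing w = -2 gives 0, so (w + 2) is a factor.
Divide: w³ - 16w - 24 = (w + 2)(w² - 2w - 12).
Apply the quadratic formula to w² - 2w - 12 = 0: w = (2 ± √52)/2, i.e. w ≈ 4.6056 or w ≈ -2.6056.

w = -2.6056 or w = -2 or w = 4.6056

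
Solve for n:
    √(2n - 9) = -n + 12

Square both sides: 2n - 9 = (-n + 12)².
Expand and rearrange: n² - 26n + 153 = 0.
Solving gives n = 17 or n = 9.
Check each candidate in the original equation:
  n = 17: √(25) = 5, while -n + 12 = -5 — extraneous.
  n = 9: √(9) = 3, while -n + 12 = 3 — valid.

n = 9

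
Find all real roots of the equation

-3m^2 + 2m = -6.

m = -1.1196 or m = 1.7863

Rearrange to standard form: -3m^2 + 2m + 6 = 0.
Discriminant: (2)^2 - 4*(-3)*6 = 76.
Quadratic formula: m = (-2 +/- sqrt(76)) / (-6).
So m = 1/3 - sqrt(19)/3 ~= -1.1196 or m = 1/3 + sqrt(19)/3 ~= 1.7863.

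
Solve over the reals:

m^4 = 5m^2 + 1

m = -2.2787 or m = 2.2787

Let u = m^2. The equation becomes u^2 - 5u - 1 = 0.
By the quadratic formula, u = 5/2 + sqrt(29)/2 or u = 5/2 - sqrt(29)/2.
m^2 = 5/2 + sqrt(29)/2 gives m = +/-sqrt(5/2 + sqrt(29)/2) ~= +/-2.2787.
m^2 = 5/2 - sqrt(29)/2 < 0 has no real solution.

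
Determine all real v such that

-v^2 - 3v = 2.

Bring every term to one side: -v^2 - 3v - 2 = 0.
Factor: -1(v + 1)(v + 2) = 0.
So v = -1 or v = -2.

v = -2 or v = -1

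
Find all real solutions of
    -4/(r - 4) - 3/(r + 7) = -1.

Multiply both sides by (r - 4)(r + 7):
-4(r + 7) - 3(r - 4) = -(r - 4)(r + 7).
Expand and collect terms: -r² + 4r + 44 = 0.
By the quadratic formula, r = (-4 ± √192) / -2, so r ≈ -4.9282 or r ≈ 8.9282.
Neither value makes a denominator zero (r ≠ 4, r ≠ -7), so both are valid.

r = -4.9282 or r = 8.9282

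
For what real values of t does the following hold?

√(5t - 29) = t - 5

t = 6 or t = 9

Square both sides: 5t - 29 = (t - 5)².
Expand and rearrange: t² - 15t + 54 = 0.
Solving gives t = 9 or t = 6.
Check each candidate in the original equation:
  t = 9: √(16) = 4, while t - 5 = 4 — valid.
  t = 6: √(1) = 1, while t - 5 = 1 — valid.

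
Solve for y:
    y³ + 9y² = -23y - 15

Rearrange: y³ + 9y² + 23y + 15 = 0.
Possible rational roots are divisors of 15. Testing y = -5 gives 0, so (y + 5) is a factor.
Divide: y³ + 9y² + 23y + 15 = (y + 5)(y² + 4y + 3).
Factor the quadratic: y = -1 or y = -3.

y = -5 or y = -3 or y = -1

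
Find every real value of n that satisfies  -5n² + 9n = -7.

n = -0.5866 or n = 2.3866

Rearrange to standard form: -5n² + 9n + 7 = 0.
Discriminant: (9)² − 4·(-5)·7 = 221.
Quadratic formula: n = (-9 ± √221) / (-10).
So n = 9/10 - √(221)/10 ≈ -0.5866 or n = 9/10 + √(221)/10 ≈ 2.3866.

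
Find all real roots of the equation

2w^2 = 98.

Bring every term to one side: 2w^2 - 98 = 0.
Factor: 2(w + 7)(w - 7) = 0.
So w = -7 or w = 7.

w = -7 or w = 7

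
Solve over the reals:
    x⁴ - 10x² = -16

x = -2.8284 or x = -1.4142 or x = 1.4142 or x = 2.8284

Let u = x². The equation becomes u² - 10u + 16 = 0.
Factor: (u - 8)(u - 2) = 0, so u = 8 or u = 2.
x² = 8 gives x = ±2·√(2) ≈ ±2.8284.
x² = 2 gives x = ±√(2) ≈ ±1.4142.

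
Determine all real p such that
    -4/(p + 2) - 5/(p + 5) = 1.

Multiply both sides by (p + 2)(p + 5):
-4(p + 5) - 5(p + 2) = (p + 2)(p + 5).
Expand and collect terms: p^2 + 16p + 40 = 0.
By the quadratic formula, p = (-16 +/- sqrt(96)) / 2, so p ~= -3.101 or p ~= -12.899.
Neither value makes a denominator zero (p != -2, p != -5), so both are valid.

p = -12.899 or p = -3.101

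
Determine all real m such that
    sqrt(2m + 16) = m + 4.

m = 0

Square both sides: 2m + 16 = (m + 4)^2.
Expand and rearrange: m^2 + 6m = 0.
Solving gives m = 0 or m = -6.
Check each candidate in the original equation:
  m = 0: sqrt(16) = 4, while m + 4 = 4 — valid.
  m = -6: sqrt(4) = 2, while m + 4 = -2 — extraneous.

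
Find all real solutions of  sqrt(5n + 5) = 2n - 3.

Square both sides: 5n + 5 = (2n - 3)^2.
Expand and rearrange: 4n^2 - 17n + 4 = 0.
Solving gives n = 4 or n = 0.25.
Check each candidate in the original equation:
  n = 4: sqrt(25) = 5, while 2n - 3 = 5 — valid.
  n = 0.25: sqrt(6.25) = 2.5, while 2n - 3 = -2.5 — extraneous.

n = 4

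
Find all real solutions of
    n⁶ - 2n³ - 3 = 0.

n = -1 or n = 1.4422

Let u = n³. The equation becomes u² - 2u - 3 = 0.
Factor: (u - 3)(u + 1) = 0, so u = 3 or u = -1.
n³ = 3 gives n = ∛(3) ≈ 1.4422.
n³ = -1 gives n = -1.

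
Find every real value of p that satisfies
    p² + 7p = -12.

p = -4 or p = -3

Bring every term to one side: p² + 7p + 12 = 0.
Factor: (p + 3)(p + 4) = 0.
So p = -3 or p = -4.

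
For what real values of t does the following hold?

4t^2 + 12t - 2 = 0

t = -3.1583 or t = 0.1583

Discriminant: (12)^2 - 4*4*(-2) = 176.
Quadratic formula: t = (-12 +/- sqrt(176)) / 8.
So t = -3/2 + sqrt(11)/2 ~= 0.1583 or t = -sqrt(11)/2 - 3/2 ~= -3.1583.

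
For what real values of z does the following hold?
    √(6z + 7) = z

Square both sides: 6z + 7 = (z)².
Expand and rearrange: z² - 6z - 7 = 0.
Solving gives z = 7 or z = -1.
Check each candidate in the original equation:
  z = 7: √(49) = 7, while z = 7 — valid.
  z = -1: √(1) = 1, while z = -1 — extraneous.

z = 7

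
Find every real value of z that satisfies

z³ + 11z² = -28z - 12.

Rearrange: z³ + 11z² + 28z + 12 = 0.
Possible rational roots are divisors of 12. Testing z = -3 gives 0, so (z + 3) is a factor.
Divide: z³ + 11z² + 28z + 12 = (z + 3)(z² + 8z + 4).
Apply the quadratic formula to z² + 8z + 4 = 0: z = (-8 ± √48)/2, i.e. z ≈ -0.5359 or z ≈ -7.4641.

z = -7.4641 or z = -3 or z = -0.5359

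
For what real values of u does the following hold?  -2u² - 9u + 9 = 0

Discriminant: (-9)² − 4·(-2)·9 = 153.
Quadratic formula: u = (9 ± √153) / (-4).
So u = -3·√(17)/4 - 9/4 ≈ -5.3423 or u = -9/4 + 3·√(17)/4 ≈ 0.8423.

u = -5.3423 or u = 0.8423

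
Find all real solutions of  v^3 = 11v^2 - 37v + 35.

Rearrange: v^3 - 11v^2 + 37v - 35 = 0.
Possible rational roots are divisors of -35. Testing v = 5 gives 0, so (v - 5) is a factor.
Divide: v^3 - 11v^2 + 37v - 35 = (v - 5)(v^2 - 6v + 7).
Apply the quadratic formula to v^2 - 6v + 7 = 0: v = (6 +/- sqrt(8))/2, i.e. v ~= 4.4142 or v ~= 1.5858.

v = 1.5858 or v = 4.4142 or v = 5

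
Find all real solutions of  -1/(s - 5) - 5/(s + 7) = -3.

Multiply both sides by (s - 5)(s + 7):
-(s + 7) - 5(s - 5) = -3(s - 5)(s + 7).
Expand and collect terms: -3s^2 + 87 = 0.
By the quadratic formula, s = (0 +/- sqrt(1044)) / -6, so s ~= -5.3852 or s ~= 5.3852.
Neither value makes a denominator zero (s != 5, s != -7), so both are valid.

s = -5.3852 or s = 5.3852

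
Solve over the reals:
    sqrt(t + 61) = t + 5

Square both sides: t + 61 = (t + 5)^2.
Expand and rearrange: t^2 + 9t - 36 = 0.
Solving gives t = 3 or t = -12.
Check each candidate in the original equation:
  t = 3: sqrt(64) = 8, while t + 5 = 8 — valid.
  t = -12: sqrt(49) = 7, while t + 5 = -7 — extraneous.

t = 3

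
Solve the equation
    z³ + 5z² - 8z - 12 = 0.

Possible rational roots are divisors of -12. Testing z = -1 gives 0, so (z + 1) is a factor.
Divide: z³ + 5z² - 8z - 12 = (z + 1)(z² + 4z - 12).
Factor the quadratic: z = 2 or z = -6.

z = -6 or z = -1 or z = 2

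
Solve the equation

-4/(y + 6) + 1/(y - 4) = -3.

Multiply both sides by (y + 6)(y - 4):
-4(y - 4) + (y + 6) = -3(y + 6)(y - 4).
Expand and collect terms: -3y² - 3y + 50 = 0.
By the quadratic formula, y = (3 ± √609) / -6, so y ≈ -4.613 or y ≈ 3.613.
Neither value makes a denominator zero (y ≠ -6, y ≠ 4), so both are valid.

y = -4.613 or y = 3.613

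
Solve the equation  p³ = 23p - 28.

p = -5.3166 or p = 1.3166 or p = 4

Rearrange: p³ - 23p + 28 = 0.
Possible rational roots are divisors of 28. Testing p = 4 gives 0, so (p - 4) is a factor.
Divide: p³ - 23p + 28 = (p - 4)(p² + 4p - 7).
Apply the quadratic formula to p² + 4p - 7 = 0: p = (-4 ± √44)/2, i.e. p ≈ 1.3166 or p ≈ -5.3166.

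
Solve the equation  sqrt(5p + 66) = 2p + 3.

p = 3

Square both sides: 5p + 66 = (2p + 3)^2.
Expand and rearrange: 4p^2 + 7p - 57 = 0.
Solving gives p = 3 or p = -4.75.
Check each candidate in the original equation:
  p = 3: sqrt(81) = 9, while 2p + 3 = 9 — valid.
  p = -4.75: sqrt(42.25) = 6.5, while 2p + 3 = -6.5 — extraneous.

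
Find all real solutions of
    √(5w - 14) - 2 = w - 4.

w = 3 or w = 6

Isolate the radical: √(5w - 14) = w - 2.
Square both sides: 5w - 14 = (w - 2)².
Expand and rearrange: w² - 9w + 18 = 0.
Solving gives w = 6 or w = 3.
Check each candidate in the original equation:
  w = 6: √(16) = 4, while w - 2 = 4 — valid.
  w = 3: √(1) = 1, while w - 2 = 1 — valid.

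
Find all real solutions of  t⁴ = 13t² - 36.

Let u = t². The equation becomes u² - 13u + 36 = 0.
Factor: (u - 9)(u - 4) = 0, so u = 9 or u = 4.
t² = 9 gives t = ±3.
t² = 4 gives t = ±2.

t = -3 or t = -2 or t = 2 or t = 3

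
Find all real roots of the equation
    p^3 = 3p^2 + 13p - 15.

p = -3 or p = 1 or p = 5

Rearrange: p^3 - 3p^2 - 13p + 15 = 0.
Possible rational roots are divisors of 15. Testing p = 5 gives 0, so (p - 5) is a factor.
Divide: p^3 - 3p^2 - 13p + 15 = (p - 5)(p^2 + 2p - 3).
Factor the quadratic: p = 1 or p = -3.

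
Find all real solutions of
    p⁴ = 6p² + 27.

Let u = p². The equation becomes u² - 6u - 27 = 0.
Factor: (u + 3)(u - 9) = 0, so u = -3 or u = 9.
p² = -3 < 0 has no real solution.
p² = 9 gives p = ±3.

p = -3 or p = 3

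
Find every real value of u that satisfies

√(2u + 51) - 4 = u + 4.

Isolate the radical: √(2u + 51) = u + 8.
Square both sides: 2u + 51 = (u + 8)².
Expand and rearrange: u² + 14u + 13 = 0.
Solving gives u = -1 or u = -13.
Check each candidate in the original equation:
  u = -1: √(49) = 7, while u + 8 = 7 — valid.
  u = -13: √(25) = 5, while u + 8 = -5 — extraneous.

u = -1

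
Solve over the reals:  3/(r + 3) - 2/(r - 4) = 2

Multiply both sides by (r + 3)(r - 4):
3(r - 4) - 2(r + 3) = 2(r + 3)(r - 4).
Expand and collect terms: 2r² - 3r - 6 = 0.
By the quadratic formula, r = (3 ± √57) / 4, so r ≈ 2.6375 or r ≈ -1.1375.
Neither value makes a denominator zero (r ≠ -3, r ≠ 4), so both are valid.

r = -1.1375 or r = 2.6375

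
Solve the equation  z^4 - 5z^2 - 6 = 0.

Let u = z^2. The equation becomes u^2 - 5u - 6 = 0.
Factor: (u - 6)(u + 1) = 0, so u = 6 or u = -1.
z^2 = 6 gives z = +/-sqrt(6) ~= +/-2.4495.
z^2 = -1 < 0 has no real solution.

z = -2.4495 or z = 2.4495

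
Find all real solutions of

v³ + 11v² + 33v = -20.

Rearrange: v³ + 11v² + 33v + 20 = 0.
Possible rational roots are divisors of 20. Testing v = -4 gives 0, so (v + 4) is a factor.
Divide: v³ + 11v² + 33v + 20 = (v + 4)(v² + 7v + 5).
Apply the quadratic formula to v² + 7v + 5 = 0: v = (-7 ± √29)/2, i.e. v ≈ -0.8074 or v ≈ -6.1926.

v = -6.1926 or v = -4 or v = -0.8074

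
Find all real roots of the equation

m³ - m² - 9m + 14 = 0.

m = -3.1926 or m = 2 or m = 2.1926

Possible rational roots are divisors of 14. Testing m = 2 gives 0, so (m - 2) is a factor.
Divide: m³ - m² - 9m + 14 = (m - 2)(m² + m - 7).
Apply the quadratic formula to m² + m - 7 = 0: m = (-1 ± √29)/2, i.e. m ≈ 2.1926 or m ≈ -3.1926.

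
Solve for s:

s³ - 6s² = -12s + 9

Rearrange: s³ - 6s² + 12s - 9 = 0.
Possible rational roots are divisors of -9. Testing s = 3 gives 0, so (s - 3) is a factor.
Divide: s³ - 6s² + 12s - 9 = (s - 3)(s² - 3s + 3).
The quadratic s² - 3s + 3 has discriminant -3 < 0, so no further real roots.

s = 3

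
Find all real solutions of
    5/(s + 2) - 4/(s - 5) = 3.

Multiply both sides by (s + 2)(s - 5):
5(s - 5) - 4(s + 2) = 3(s + 2)(s - 5).
Expand and collect terms: 3s² - 10s + 3 = 0.
Factor or apply the quadratic formula: s = 3 or s = 0.3333.
Neither value makes a denominator zero (s ≠ -2, s ≠ 5), so both are valid.

s = 0.3333 or s = 3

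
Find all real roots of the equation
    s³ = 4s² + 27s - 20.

s = -4 or s = 0.6834 or s = 7.3166

Rearrange: s³ - 4s² - 27s + 20 = 0.
Possible rational roots are divisors of 20. Testing s = -4 gives 0, so (s + 4) is a factor.
Divide: s³ - 4s² - 27s + 20 = (s + 4)(s² - 8s + 5).
Apply the quadratic formula to s² - 8s + 5 = 0: s = (8 ± √44)/2, i.e. s ≈ 7.3166 or s ≈ 0.6834.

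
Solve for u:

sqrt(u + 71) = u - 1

u = 10

Square both sides: u + 71 = (u - 1)^2.
Expand and rearrange: u^2 - 3u - 70 = 0.
Solving gives u = 10 or u = -7.
Check each candidate in the original equation:
  u = 10: sqrt(81) = 9, while u - 1 = 9 — valid.
  u = -7: sqrt(64) = 8, while u - 1 = -8 — extraneous.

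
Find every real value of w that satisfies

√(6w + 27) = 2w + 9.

w = -4.5 or w = -3

Square both sides: 6w + 27 = (2w + 9)².
Expand and rearrange: 4w² + 30w + 54 = 0.
Solving gives w = -3 or w = -4.5.
Check each candidate in the original equation:
  w = -3: √(9) = 3, while 2w + 9 = 3 — valid.
  w = -4.5: √(0) = 0, while 2w + 9 = 0 — valid.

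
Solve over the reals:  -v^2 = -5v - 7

Rearrange to standard form: -v^2 + 5v + 7 = 0.
Discriminant: (5)^2 - 4*(-1)*7 = 53.
Quadratic formula: v = (-5 +/- sqrt(53)) / (-2).
So v = 5/2 - sqrt(53)/2 ~= -1.1401 or v = 5/2 + sqrt(53)/2 ~= 6.1401.

v = -1.1401 or v = 6.1401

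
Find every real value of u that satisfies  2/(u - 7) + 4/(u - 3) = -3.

Multiply both sides by (u - 7)(u - 3):
2(u - 3) + 4(u - 7) = -3(u - 7)(u - 3).
Expand and collect terms: -3u² + 24u - 29 = 0.
By the quadratic formula, u = (-24 ± √228) / -6, so u ≈ 1.4834 or u ≈ 6.5166.
Neither value makes a denominator zero (u ≠ 7, u ≠ 3), so both are valid.

u = 1.4834 or u = 6.5166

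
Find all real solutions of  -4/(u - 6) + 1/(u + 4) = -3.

u = -4.2951 or u = 7.2951

Multiply both sides by (u - 6)(u + 4):
-4(u + 4) + (u - 6) = -3(u - 6)(u + 4).
Expand and collect terms: -3u² + 9u + 94 = 0.
By the quadratic formula, u = (-9 ± √1209) / -6, so u ≈ -4.2951 or u ≈ 7.2951.
Neither value makes a denominator zero (u ≠ 6, u ≠ -4), so both are valid.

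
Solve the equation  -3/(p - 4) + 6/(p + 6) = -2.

p = -8.6827 or p = 5.1827

Multiply both sides by (p - 4)(p + 6):
-3(p + 6) + 6(p - 4) = -2(p - 4)(p + 6).
Expand and collect terms: -2p² - 7p + 90 = 0.
By the quadratic formula, p = (7 ± √769) / -4, so p ≈ -8.6827 or p ≈ 5.1827.
Neither value makes a denominator zero (p ≠ 4, p ≠ -6), so both are valid.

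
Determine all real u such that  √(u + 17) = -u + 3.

Square both sides: u + 17 = (-u + 3)².
Expand and rearrange: u² - 7u - 8 = 0.
Solving gives u = 8 or u = -1.
Check each candidate in the original equation:
  u = 8: √(25) = 5, while -u + 3 = -5 — extraneous.
  u = -1: √(16) = 4, while -u + 3 = 4 — valid.

u = -1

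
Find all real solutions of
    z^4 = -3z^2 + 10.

Let u = z^2. The equation becomes u^2 + 3u - 10 = 0.
Factor: (u - 2)(u + 5) = 0, so u = 2 or u = -5.
z^2 = 2 gives z = +/-sqrt(2) ~= +/-1.4142.
z^2 = -5 < 0 has no real solution.

z = -1.4142 or z = 1.4142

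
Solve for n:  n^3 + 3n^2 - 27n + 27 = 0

n = -7.2426 or n = 1.2426 or n = 3

Possible rational roots are divisors of 27. Testing n = 3 gives 0, so (n - 3) is a factor.
Divide: n^3 + 3n^2 - 27n + 27 = (n - 3)(n^2 + 6n - 9).
Apply the quadratic formula to n^2 + 6n - 9 = 0: n = (-6 +/- sqrt(72))/2, i.e. n ~= 1.2426 or n ~= -7.2426.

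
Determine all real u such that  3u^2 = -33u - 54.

Bring every term to one side: 3u^2 + 33u + 54 = 0.
Factor: 3(u + 9)(u + 2) = 0.
So u = -9 or u = -2.

u = -9 or u = -2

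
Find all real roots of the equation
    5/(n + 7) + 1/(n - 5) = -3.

n = -8.7082 or n = 4.7082

Multiply both sides by (n + 7)(n - 5):
5(n - 5) + (n + 7) = -3(n + 7)(n - 5).
Expand and collect terms: -3n^2 - 12n + 123 = 0.
By the quadratic formula, n = (12 +/- sqrt(1620)) / -6, so n ~= -8.7082 or n ~= 4.7082.
Neither value makes a denominator zero (n != -7, n != 5), so both are valid.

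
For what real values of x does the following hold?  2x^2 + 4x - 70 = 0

x = -7 or x = 5

Factor: 2(x + 7)(x - 5) = 0.
So x = -7 or x = 5.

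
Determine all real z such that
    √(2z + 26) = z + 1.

z = 5

Square both sides: 2z + 26 = (z + 1)².
Expand and rearrange: z² - 25 = 0.
Solving gives z = 5 or z = -5.
Check each candidate in the original equation:
  z = 5: √(36) = 6, while z + 1 = 6 — valid.
  z = -5: √(16) = 4, while z + 1 = -4 — extraneous.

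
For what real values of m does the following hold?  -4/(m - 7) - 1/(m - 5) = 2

m = 3.7192 or m = 5.7808

Multiply both sides by (m - 7)(m - 5):
-4(m - 5) - (m - 7) = 2(m - 7)(m - 5).
Expand and collect terms: 2m^2 - 19m + 43 = 0.
By the quadratic formula, m = (19 +/- sqrt(17)) / 4, so m ~= 5.7808 or m ~= 3.7192.
Neither value makes a denominator zero (m != 7, m != 5), so both are valid.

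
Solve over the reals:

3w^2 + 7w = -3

w = -1.7676 or w = -0.5657

Rearrange to standard form: 3w^2 + 7w + 3 = 0.
Discriminant: (7)^2 - 4*3*3 = 13.
Quadratic formula: w = (-7 +/- sqrt(13)) / 6.
So w = -7/6 + sqrt(13)/6 ~= -0.5657 or w = -7/6 - sqrt(13)/6 ~= -1.7676.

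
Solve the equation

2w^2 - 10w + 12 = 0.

w = 2 or w = 3

Factor: 2(w - 3)(w - 2) = 0.
So w = 3 or w = 2.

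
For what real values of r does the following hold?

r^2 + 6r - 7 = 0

Factor: (r + 7)(r - 1) = 0.
So r = -7 or r = 1.

r = -7 or r = 1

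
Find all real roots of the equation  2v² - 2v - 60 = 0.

v = -5 or v = 6

Factor: 2(v - 6)(v + 5) = 0.
So v = 6 or v = -5.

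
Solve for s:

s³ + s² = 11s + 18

Rearrange: s³ + s² - 11s - 18 = 0.
Possible rational roots are divisors of -18. Testing s = -2 gives 0, so (s + 2) is a factor.
Divide: s³ + s² - 11s - 18 = (s + 2)(s² - s - 9).
Apply the quadratic formula to s² - s - 9 = 0: s = (1 ± √37)/2, i.e. s ≈ 3.5414 or s ≈ -2.5414.

s = -2.5414 or s = -2 or s = 3.5414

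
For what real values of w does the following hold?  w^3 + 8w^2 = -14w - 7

w = -5.7913 or w = -1.2087 or w = -1

Rearrange: w^3 + 8w^2 + 14w + 7 = 0.
Possible rational roots are divisors of 7. Testing w = -1 gives 0, so (w + 1) is a factor.
Divide: w^3 + 8w^2 + 14w + 7 = (w + 1)(w^2 + 7w + 7).
Apply the quadratic formula to w^2 + 7w + 7 = 0: w = (-7 +/- sqrt(21))/2, i.e. w ~= -1.2087 or w ~= -5.7913.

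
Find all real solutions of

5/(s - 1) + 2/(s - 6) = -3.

Multiply both sides by (s - 1)(s - 6):
5(s - 6) + 2(s - 1) = -3(s - 1)(s - 6).
Expand and collect terms: -3s² + 14s + 14 = 0.
By the quadratic formula, s = (-14 ± √364) / -6, so s ≈ -0.8465 or s ≈ 5.5131.
Neither value makes a denominator zero (s ≠ 1, s ≠ 6), so both are valid.

s = -0.8465 or s = 5.5131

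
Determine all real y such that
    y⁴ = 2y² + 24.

y = -2.4495 or y = 2.4495

Let u = y². The equation becomes u² - 2u - 24 = 0.
Factor: (u + 4)(u - 6) = 0, so u = -4 or u = 6.
y² = -4 < 0 has no real solution.
y² = 6 gives y = ±√(6) ≈ ±2.4495.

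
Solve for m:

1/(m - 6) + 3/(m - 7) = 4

m = 6.134 or m = 7.866

Multiply both sides by (m - 6)(m - 7):
(m - 7) + 3(m - 6) = 4(m - 6)(m - 7).
Expand and collect terms: 4m^2 - 56m + 193 = 0.
By the quadratic formula, m = (56 +/- sqrt(48)) / 8, so m ~= 7.866 or m ~= 6.134.
Neither value makes a denominator zero (m != 6, m != 7), so both are valid.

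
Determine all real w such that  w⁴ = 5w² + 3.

Let u = w². The equation becomes u² - 5u - 3 = 0.
By the quadratic formula, u = 5/2 + √(37)/2 or u = 5/2 - √(37)/2.
w² = 5/2 + √(37)/2 gives w = ±√(5/2 + √(37)/2) ≈ ±2.354.
w² = 5/2 - √(37)/2 < 0 has no real solution.

w = -2.354 or w = 2.354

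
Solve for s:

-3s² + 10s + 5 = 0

s = -0.4415 or s = 3.7749

Discriminant: (10)² − 4·(-3)·5 = 160.
Quadratic formula: s = (-10 ± √160) / (-6).
So s = 5/3 - 2·√(10)/3 ≈ -0.4415 or s = 5/3 + 2·√(10)/3 ≈ 3.7749.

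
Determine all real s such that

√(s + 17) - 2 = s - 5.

Isolate the radical: √(s + 17) = s - 3.
Square both sides: s + 17 = (s - 3)².
Expand and rearrange: s² - 7s - 8 = 0.
Solving gives s = 8 or s = -1.
Check each candidate in the original equation:
  s = 8: √(25) = 5, while s - 3 = 5 — valid.
  s = -1: √(16) = 4, while s - 3 = -4 — extraneous.

s = 8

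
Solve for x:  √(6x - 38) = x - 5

Square both sides: 6x - 38 = (x - 5)².
Expand and rearrange: x² - 16x + 63 = 0.
Solving gives x = 9 or x = 7.
Check each candidate in the original equation:
  x = 9: √(16) = 4, while x - 5 = 4 — valid.
  x = 7: √(4) = 2, while x - 5 = 2 — valid.

x = 7 or x = 9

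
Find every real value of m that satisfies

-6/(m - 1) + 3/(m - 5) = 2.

m = -1.4327 or m = 5.9327

Multiply both sides by (m - 1)(m - 5):
-6(m - 5) + 3(m - 1) = 2(m - 1)(m - 5).
Expand and collect terms: 2m^2 - 9m - 17 = 0.
By the quadratic formula, m = (9 +/- sqrt(217)) / 4, so m ~= 5.9327 or m ~= -1.4327.
Neither value makes a denominator zero (m != 1, m != 5), so both are valid.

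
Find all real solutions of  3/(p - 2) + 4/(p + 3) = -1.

p = -8.5826 or p = 0.5826

Multiply both sides by (p - 2)(p + 3):
3(p + 3) + 4(p - 2) = -(p - 2)(p + 3).
Expand and collect terms: -p² - 8p + 5 = 0.
By the quadratic formula, p = (8 ± √84) / -2, so p ≈ -8.5826 or p ≈ 0.5826.
Neither value makes a denominator zero (p ≠ 2, p ≠ -3), so both are valid.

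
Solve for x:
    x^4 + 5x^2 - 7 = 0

Let u = x^2. The equation becomes u^2 + 5u - 7 = 0.
By the quadratic formula, u = -5/2 + sqrt(53)/2 or u = -sqrt(53)/2 - 5/2.
x^2 = -5/2 + sqrt(53)/2 gives x = +/-sqrt(-5/2 + sqrt(53)/2) ~= +/-1.0677.
x^2 = -sqrt(53)/2 - 5/2 < 0 has no real solution.

x = -1.0677 or x = 1.0677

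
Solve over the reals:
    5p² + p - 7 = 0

p = -1.2874 or p = 1.0874

Discriminant: (1)² − 4·5·(-7) = 141.
Quadratic formula: p = (-1 ± √141) / 10.
So p = -1/10 + √(141)/10 ≈ 1.0874 or p = -√(141)/10 - 1/10 ≈ -1.2874.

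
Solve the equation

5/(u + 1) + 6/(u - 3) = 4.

Multiply both sides by (u + 1)(u - 3):
5(u - 3) + 6(u + 1) = 4(u + 1)(u - 3).
Expand and collect terms: 4u² - 19u - 3 = 0.
By the quadratic formula, u = (19 ± √409) / 8, so u ≈ 4.903 or u ≈ -0.153.
Neither value makes a denominator zero (u ≠ -1, u ≠ 3), so both are valid.

u = -0.153 or u = 4.903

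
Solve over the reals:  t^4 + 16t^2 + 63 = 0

No real solutions.

Let u = t^2. The equation becomes u^2 + 16u + 63 = 0.
Factor: (u + 7)(u + 9) = 0, so u = -7 or u = -9.
t^2 = -7 < 0 has no real solution.
t^2 = -9 < 0 has no real solution.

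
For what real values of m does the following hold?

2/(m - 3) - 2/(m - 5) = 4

m = 4

Multiply both sides by (m - 3)(m - 5):
2(m - 5) - 2(m - 3) = 4(m - 3)(m - 5).
Expand and collect terms: 4m^2 - 32m + 64 = 0.
This has the repeated root m = 4.
Neither value makes a denominator zero (m != 3, m != 5), so both are valid.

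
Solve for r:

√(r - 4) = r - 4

r = 4 or r = 5

Square both sides: r - 4 = (r - 4)².
Expand and rearrange: r² - 9r + 20 = 0.
Solving gives r = 5 or r = 4.
Check each candidate in the original equation:
  r = 5: √(1) = 1, while r - 4 = 1 — valid.
  r = 4: √(0) = 0, while r - 4 = 0 — valid.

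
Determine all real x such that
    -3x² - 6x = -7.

Rearrange to standard form: -3x² - 6x + 7 = 0.
Discriminant: (-6)² − 4·(-3)·7 = 120.
Quadratic formula: x = (6 ± √120) / (-6).
So x = -√(30)/3 - 1 ≈ -2.8257 or x = -1 + √(30)/3 ≈ 0.8257.

x = -2.8257 or x = 0.8257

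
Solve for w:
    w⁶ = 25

w = -1.71 or w = 1.71

Let u = w³. The equation becomes u² - 25 = 0.
Factor: (u + 5)(u - 5) = 0, so u = -5 or u = 5.
w³ = -5 gives w = -∛(5) ≈ -1.71.
w³ = 5 gives w = ∛(5) ≈ 1.71.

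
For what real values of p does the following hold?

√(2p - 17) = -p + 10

Square both sides: 2p - 17 = (-p + 10)².
Expand and rearrange: p² - 22p + 117 = 0.
Solving gives p = 13 or p = 9.
Check each candidate in the original equation:
  p = 13: √(9) = 3, while -p + 10 = -3 — extraneous.
  p = 9: √(1) = 1, while -p + 10 = 1 — valid.

p = 9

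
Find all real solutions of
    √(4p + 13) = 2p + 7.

Square both sides: 4p + 13 = (2p + 7)².
Expand and rearrange: 4p² + 24p + 36 = 0.
This gives the repeated root p = -3.
Check in the original equation:
  p = -3: √(1) = 1, while 2p + 7 = 1 — valid.

p = -3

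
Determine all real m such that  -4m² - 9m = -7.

m = -2.8616 or m = 0.6116

Rearrange to standard form: -4m² - 9m + 7 = 0.
Discriminant: (-9)² − 4·(-4)·7 = 193.
Quadratic formula: m = (9 ± √193) / (-8).
So m = -√(193)/8 - 9/8 ≈ -2.8616 or m = -9/8 + √(193)/8 ≈ 0.6116.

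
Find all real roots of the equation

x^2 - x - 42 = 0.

x = -6 or x = 7

Factor: (x - 7)(x + 6) = 0.
So x = 7 or x = -6.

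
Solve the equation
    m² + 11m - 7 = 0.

m = -11.6033 or m = 0.6033

Discriminant: (11)² − 4·1·(-7) = 149.
Quadratic formula: m = (-11 ± √149) / 2.
So m = -11/2 + √(149)/2 ≈ 0.6033 or m = -√(149)/2 - 11/2 ≈ -11.6033.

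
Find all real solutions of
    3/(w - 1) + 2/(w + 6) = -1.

w = -8.873 or w = -1.127

Multiply both sides by (w - 1)(w + 6):
3(w + 6) + 2(w - 1) = -(w - 1)(w + 6).
Expand and collect terms: -w^2 - 10w - 10 = 0.
By the quadratic formula, w = (10 +/- sqrt(60)) / -2, so w ~= -8.873 or w ~= -1.127.
Neither value makes a denominator zero (w != 1, w != -6), so both are valid.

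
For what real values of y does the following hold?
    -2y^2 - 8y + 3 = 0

Discriminant: (-8)^2 - 4*(-2)*3 = 88.
Quadratic formula: y = (8 +/- sqrt(88)) / (-4).
So y = -sqrt(22)/2 - 2 ~= -4.3452 or y = -2 + sqrt(22)/2 ~= 0.3452.

y = -4.3452 or y = 0.3452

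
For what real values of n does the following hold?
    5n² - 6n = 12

Rearrange to standard form: 5n² - 6n - 12 = 0.
Discriminant: (-6)² − 4·5·(-12) = 276.
Quadratic formula: n = (6 ± √276) / 10.
So n = 3/5 + √(69)/5 ≈ 2.2613 or n = 3/5 - √(69)/5 ≈ -1.0613.

n = -1.0613 or n = 2.2613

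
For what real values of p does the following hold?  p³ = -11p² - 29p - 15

p = -7.3166 or p = -3 or p = -0.6834

Rearrange: p³ + 11p² + 29p + 15 = 0.
Possible rational roots are divisors of 15. Testing p = -3 gives 0, so (p + 3) is a factor.
Divide: p³ + 11p² + 29p + 15 = (p + 3)(p² + 8p + 5).
Apply the quadratic formula to p² + 8p + 5 = 0: p = (-8 ± √44)/2, i.e. p ≈ -0.6834 or p ≈ -7.3166.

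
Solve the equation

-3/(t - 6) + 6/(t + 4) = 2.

Multiply both sides by (t - 6)(t + 4):
-3(t + 4) + 6(t - 6) = 2(t - 6)(t + 4).
Expand and collect terms: 2t² - 7t = 0.
Factor or apply the quadratic formula: t = 3.5 or t = 0.
Neither value makes a denominator zero (t ≠ 6, t ≠ -4), so both are valid.

t = 0 or t = 3.5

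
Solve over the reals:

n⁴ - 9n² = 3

n = -3.0532 or n = 3.0532

Let u = n². The equation becomes u² - 9u - 3 = 0.
By the quadratic formula, u = 9/2 + √(93)/2 or u = 9/2 - √(93)/2.
n² = 9/2 + √(93)/2 gives n = ±√(9/2 + √(93)/2) ≈ ±3.0532.
n² = 9/2 - √(93)/2 < 0 has no real solution.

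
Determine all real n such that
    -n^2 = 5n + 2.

Rearrange to standard form: -n^2 - 5n - 2 = 0.
Discriminant: (-5)^2 - 4*(-1)*(-2) = 17.
Quadratic formula: n = (5 +/- sqrt(17)) / (-2).
So n = -5/2 - sqrt(17)/2 ~= -4.5616 or n = -5/2 + sqrt(17)/2 ~= -0.4384.

n = -4.5616 or n = -0.4384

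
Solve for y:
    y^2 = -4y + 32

y = -8 or y = 4

Bring every term to one side: y^2 + 4y - 32 = 0.
Factor: (y + 8)(y - 4) = 0.
So y = -8 or y = 4.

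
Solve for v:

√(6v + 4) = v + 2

Square both sides: 6v + 4 = (v + 2)².
Expand and rearrange: v² - 2v = 0.
Solving gives v = 2 or v = 0.
Check each candidate in the original equation:
  v = 2: √(16) = 4, while v + 2 = 4 — valid.
  v = 0: √(4) = 2, while v + 2 = 2 — valid.

v = 0 or v = 2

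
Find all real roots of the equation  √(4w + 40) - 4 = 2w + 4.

w = -1

Isolate the radical: √(4w + 40) = 2w + 8.
Square both sides: 4w + 40 = (2w + 8)².
Expand and rearrange: 4w² + 28w + 24 = 0.
Solving gives w = -1 or w = -6.
Check each candidate in the original equation:
  w = -1: √(36) = 6, while 2w + 8 = 6 — valid.
  w = -6: √(16) = 4, while 2w + 8 = -4 — extraneous.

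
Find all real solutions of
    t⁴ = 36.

Let u = t². The equation becomes u² - 36 = 0.
Factor: (u + 6)(u - 6) = 0, so u = -6 or u = 6.
t² = -6 < 0 has no real solution.
t² = 6 gives t = ±√(6) ≈ ±2.4495.

t = -2.4495 or t = 2.4495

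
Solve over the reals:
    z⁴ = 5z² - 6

Let u = z². The equation becomes u² - 5u + 6 = 0.
Factor: (u - 2)(u - 3) = 0, so u = 2 or u = 3.
z² = 2 gives z = ±√(2) ≈ ±1.4142.
z² = 3 gives z = ±√(3) ≈ ±1.7321.

z = -1.7321 or z = -1.4142 or z = 1.4142 or z = 1.7321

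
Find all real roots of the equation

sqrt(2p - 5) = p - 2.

p = 3

Square both sides: 2p - 5 = (p - 2)^2.
Expand and rearrange: p^2 - 6p + 9 = 0.
This gives the repeated root p = 3.
Check in the original equation:
  p = 3: sqrt(1) = 1, while p - 2 = 1 — valid.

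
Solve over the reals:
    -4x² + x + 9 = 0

x = -1.3802 or x = 1.6302

Discriminant: (1)² − 4·(-4)·9 = 145.
Quadratic formula: x = (-1 ± √145) / (-8).
So x = 1/8 - √(145)/8 ≈ -1.3802 or x = 1/8 + √(145)/8 ≈ 1.6302.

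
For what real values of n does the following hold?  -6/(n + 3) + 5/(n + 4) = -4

Multiply both sides by (n + 3)(n + 4):
-6(n + 4) + 5(n + 3) = -4(n + 3)(n + 4).
Expand and collect terms: -4n^2 - 27n - 39 = 0.
By the quadratic formula, n = (27 +/- sqrt(105)) / -8, so n ~= -4.6559 or n ~= -2.0941.
Neither value makes a denominator zero (n != -3, n != -4), so both are valid.

n = -4.6559 or n = -2.0941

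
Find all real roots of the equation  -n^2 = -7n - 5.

Rearrange to standard form: -n^2 + 7n + 5 = 0.
Discriminant: (7)^2 - 4*(-1)*5 = 69.
Quadratic formula: n = (-7 +/- sqrt(69)) / (-2).
So n = 7/2 - sqrt(69)/2 ~= -0.6533 or n = 7/2 + sqrt(69)/2 ~= 7.6533.

n = -0.6533 or n = 7.6533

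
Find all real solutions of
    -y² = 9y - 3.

y = -9.3218 or y = 0.3218

Rearrange to standard form: -y² - 9y + 3 = 0.
Discriminant: (-9)² − 4·(-1)·3 = 93.
Quadratic formula: y = (9 ± √93) / (-2).
So y = -√(93)/2 - 9/2 ≈ -9.3218 or y = -9/2 + √(93)/2 ≈ 0.3218.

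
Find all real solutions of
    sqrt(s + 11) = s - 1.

s = 5

Square both sides: s + 11 = (s - 1)^2.
Expand and rearrange: s^2 - 3s - 10 = 0.
Solving gives s = 5 or s = -2.
Check each candidate in the original equation:
  s = 5: sqrt(16) = 4, while s - 1 = 4 — valid.
  s = -2: sqrt(9) = 3, while s - 1 = -3 — extraneous.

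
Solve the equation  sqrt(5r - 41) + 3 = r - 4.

Isolate the radical: sqrt(5r - 41) = r - 7.
Square both sides: 5r - 41 = (r - 7)^2.
Expand and rearrange: r^2 - 19r + 90 = 0.
Solving gives r = 10 or r = 9.
Check each candidate in the original equation:
  r = 10: sqrt(9) = 3, while r - 7 = 3 — valid.
  r = 9: sqrt(4) = 2, while r - 7 = 2 — valid.

r = 9 or r = 10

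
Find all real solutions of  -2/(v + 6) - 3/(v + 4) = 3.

Multiply both sides by (v + 6)(v + 4):
-2(v + 4) - 3(v + 6) = 3(v + 6)(v + 4).
Expand and collect terms: 3v² + 35v + 98 = 0.
Factor or apply the quadratic formula: v = -4.6667 or v = -7.
Neither value makes a denominator zero (v ≠ -6, v ≠ -4), so both are valid.

v = -7 or v = -4.6667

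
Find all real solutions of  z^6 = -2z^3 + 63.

z = -2.0801 or z = 1.9129

Let u = z^3. The equation becomes u^2 + 2u - 63 = 0.
Factor: (u - 7)(u + 9) = 0, so u = 7 or u = -9.
z^3 = 7 gives z = (7)^(1/3) ~= 1.9129.
z^3 = -9 gives z = -(9)^(1/3) ~= -2.0801.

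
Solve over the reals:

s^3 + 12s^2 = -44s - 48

s = -6 or s = -4 or s = -2

Rearrange: s^3 + 12s^2 + 44s + 48 = 0.
Possible rational roots are divisors of 48. Testing s = -4 gives 0, so (s + 4) is a factor.
Divide: s^3 + 12s^2 + 44s + 48 = (s + 4)(s^2 + 8s + 12).
Factor the quadratic: s = -2 or s = -6.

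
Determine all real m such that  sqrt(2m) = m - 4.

Square both sides: 2m = (m - 4)^2.
Expand and rearrange: m^2 - 10m + 16 = 0.
Solving gives m = 8 or m = 2.
Check each candidate in the original equation:
  m = 8: sqrt(16) = 4, while m - 4 = 4 — valid.
  m = 2: sqrt(4) = 2, while m - 4 = -2 — extraneous.

m = 8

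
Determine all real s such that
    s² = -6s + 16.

s = -8 or s = 2

Bring every term to one side: s² + 6s - 16 = 0.
Factor: (s - 2)(s + 8) = 0.
So s = 2 or s = -8.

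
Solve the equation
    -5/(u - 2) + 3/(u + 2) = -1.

u = -3.5826 or u = 5.5826

Multiply both sides by (u - 2)(u + 2):
-5(u + 2) + 3(u - 2) = -(u - 2)(u + 2).
Expand and collect terms: -u² + 2u + 20 = 0.
By the quadratic formula, u = (-2 ± √84) / -2, so u ≈ -3.5826 or u ≈ 5.5826.
Neither value makes a denominator zero (u ≠ 2, u ≠ -2), so both are valid.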